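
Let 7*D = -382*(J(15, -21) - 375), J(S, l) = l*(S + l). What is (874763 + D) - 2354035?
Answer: -10259786/7 ≈ -1.4657e+6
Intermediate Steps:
D = 95118/7 (D = (-382*(-21*(15 - 21) - 375))/7 = (-382*(-21*(-6) - 375))/7 = (-382*(126 - 375))/7 = (-382*(-249))/7 = (1/7)*95118 = 95118/7 ≈ 13588.)
(874763 + D) - 2354035 = (874763 + 95118/7) - 2354035 = 6218459/7 - 2354035 = -10259786/7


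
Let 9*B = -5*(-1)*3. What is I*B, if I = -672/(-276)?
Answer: 280/69 ≈ 4.0580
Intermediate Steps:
I = 56/23 (I = -672*(-1/276) = 56/23 ≈ 2.4348)
B = 5/3 (B = (-5*(-1)*3)/9 = (5*3)/9 = (1/9)*15 = 5/3 ≈ 1.6667)
I*B = (56/23)*(5/3) = 280/69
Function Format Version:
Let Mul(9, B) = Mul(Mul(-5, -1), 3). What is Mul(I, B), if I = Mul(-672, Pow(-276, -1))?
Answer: Rational(280, 69) ≈ 4.0580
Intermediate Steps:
I = Rational(56, 23) (I = Mul(-672, Rational(-1, 276)) = Rational(56, 23) ≈ 2.4348)
B = Rational(5, 3) (B = Mul(Rational(1, 9), Mul(Mul(-5, -1), 3)) = Mul(Rational(1, 9), Mul(5, 3)) = Mul(Rational(1, 9), 15) = Rational(5, 3) ≈ 1.6667)
Mul(I, B) = Mul(Rational(56, 23), Rational(5, 3)) = Rational(280, 69)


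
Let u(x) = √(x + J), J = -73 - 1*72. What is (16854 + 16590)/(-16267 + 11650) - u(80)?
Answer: -3716/513 - I*√65 ≈ -7.2437 - 8.0623*I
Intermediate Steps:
J = -145 (J = -73 - 72 = -145)
u(x) = √(-145 + x) (u(x) = √(x - 145) = √(-145 + x))
(16854 + 16590)/(-16267 + 11650) - u(80) = (16854 + 16590)/(-16267 + 11650) - √(-145 + 80) = 33444/(-4617) - √(-65) = 33444*(-1/4617) - I*√65 = -3716/513 - I*√65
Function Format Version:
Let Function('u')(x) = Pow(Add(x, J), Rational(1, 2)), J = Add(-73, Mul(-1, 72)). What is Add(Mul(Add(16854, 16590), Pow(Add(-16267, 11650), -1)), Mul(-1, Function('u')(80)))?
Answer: Add(Rational(-3716, 513), Mul(-1, I, Pow(65, Rational(1, 2)))) ≈ Add(-7.2437, Mul(-8.0623, I))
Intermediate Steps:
J = -145 (J = Add(-73, -72) = -145)
Function('u')(x) = Pow(Add(-145, x), Rational(1, 2)) (Function('u')(x) = Pow(Add(x, -145), Rational(1, 2)) = Pow(Add(-145, x), Rational(1, 2)))
Add(Mul(Add(16854, 16590), Pow(Add(-16267, 11650), -1)), Mul(-1, Function('u')(80))) = Add(Mul(Add(16854, 16590), Pow(Add(-16267, 11650), -1)), Mul(-1, Pow(Add(-145, 80), Rational(1, 2)))) = Add(Mul(33444, Pow(-4617, -1)), Mul(-1, Pow(-65, Rational(1, 2)))) = Add(Mul(33444, Rational(-1, 4617)), Mul(-1, Mul(I, Pow(65, Rational(1, 2))))) = Add(Rational(-3716, 513), Mul(-1, I, Pow(65, Rational(1, 2))))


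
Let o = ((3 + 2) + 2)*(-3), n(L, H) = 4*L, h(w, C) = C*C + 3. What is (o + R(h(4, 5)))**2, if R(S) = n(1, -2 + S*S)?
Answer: 289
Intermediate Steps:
h(w, C) = 3 + C**2 (h(w, C) = C**2 + 3 = 3 + C**2)
R(S) = 4 (R(S) = 4*1 = 4)
o = -21 (o = (5 + 2)*(-3) = 7*(-3) = -21)
(o + R(h(4, 5)))**2 = (-21 + 4)**2 = (-17)**2 = 289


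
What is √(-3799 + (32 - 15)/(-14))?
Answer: I*√744842/14 ≈ 61.646*I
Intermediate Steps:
√(-3799 + (32 - 15)/(-14)) = √(-3799 - 1/14*17) = √(-3799 - 17/14) = √(-53203/14) = I*√744842/14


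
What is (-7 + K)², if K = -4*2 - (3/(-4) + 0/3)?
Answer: 3249/16 ≈ 203.06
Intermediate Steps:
K = -29/4 (K = -8 - (3*(-¼) + 0*(⅓)) = -8 - (-¾ + 0) = -8 - 1*(-¾) = -8 + ¾ = -29/4 ≈ -7.2500)
(-7 + K)² = (-7 - 29/4)² = (-57/4)² = 3249/16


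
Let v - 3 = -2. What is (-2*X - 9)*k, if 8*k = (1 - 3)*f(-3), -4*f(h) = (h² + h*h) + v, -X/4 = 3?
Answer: 285/16 ≈ 17.813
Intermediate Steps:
v = 1 (v = 3 - 2 = 1)
X = -12 (X = -4*3 = -12)
f(h) = -¼ - h²/2 (f(h) = -((h² + h*h) + 1)/4 = -((h² + h²) + 1)/4 = -(2*h² + 1)/4 = -(1 + 2*h²)/4 = -¼ - h²/2)
k = 19/16 (k = ((1 - 3)*(-¼ - ½*(-3)²))/8 = (-2*(-¼ - ½*9))/8 = (-2*(-¼ - 9/2))/8 = (-2*(-19/4))/8 = (⅛)*(19/2) = 19/16 ≈ 1.1875)
(-2*X - 9)*k = (-2*(-12) - 9)*(19/16) = (24 - 9)*(19/16) = 15*(19/16) = 285/16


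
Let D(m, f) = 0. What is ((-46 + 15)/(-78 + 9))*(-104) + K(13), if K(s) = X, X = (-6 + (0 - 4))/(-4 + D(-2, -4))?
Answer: -6103/138 ≈ -44.225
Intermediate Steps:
X = 5/2 (X = (-6 + (0 - 4))/(-4 + 0) = (-6 - 4)/(-4) = -10*(-1/4) = 5/2 ≈ 2.5000)
K(s) = 5/2
((-46 + 15)/(-78 + 9))*(-104) + K(13) = ((-46 + 15)/(-78 + 9))*(-104) + 5/2 = -31/(-69)*(-104) + 5/2 = -31*(-1/69)*(-104) + 5/2 = (31/69)*(-104) + 5/2 = -3224/69 + 5/2 = -6103/138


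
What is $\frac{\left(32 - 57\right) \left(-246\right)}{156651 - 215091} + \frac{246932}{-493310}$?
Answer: $- \frac{291076043}{480483940} \approx -0.6058$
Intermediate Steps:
$\frac{\left(32 - 57\right) \left(-246\right)}{156651 - 215091} + \frac{246932}{-493310} = \frac{\left(-25\right) \left(-246\right)}{-58440} + 246932 \left(- \frac{1}{493310}\right) = 6150 \left(- \frac{1}{58440}\right) - \frac{123466}{246655} = - \frac{205}{1948} - \frac{123466}{246655} = - \frac{291076043}{480483940}$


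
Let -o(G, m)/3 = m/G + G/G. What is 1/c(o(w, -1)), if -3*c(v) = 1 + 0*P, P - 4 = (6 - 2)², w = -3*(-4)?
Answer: -3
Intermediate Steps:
w = 12
P = 20 (P = 4 + (6 - 2)² = 4 + 4² = 4 + 16 = 20)
o(G, m) = -3 - 3*m/G (o(G, m) = -3*(m/G + G/G) = -3*(m/G + 1) = -3*(1 + m/G) = -3 - 3*m/G)
c(v) = -⅓ (c(v) = -(1 + 0*20)/3 = -(1 + 0)/3 = -⅓*1 = -⅓)
1/c(o(w, -1)) = 1/(-⅓) = -3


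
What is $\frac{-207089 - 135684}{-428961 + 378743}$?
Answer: $\frac{342773}{50218} \approx 6.8257$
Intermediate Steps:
$\frac{-207089 - 135684}{-428961 + 378743} = - \frac{342773}{-50218} = \left(-342773\right) \left(- \frac{1}{50218}\right) = \frac{342773}{50218}$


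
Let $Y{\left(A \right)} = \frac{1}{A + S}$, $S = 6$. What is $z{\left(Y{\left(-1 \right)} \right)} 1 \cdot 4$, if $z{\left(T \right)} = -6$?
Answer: $-24$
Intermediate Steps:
$Y{\left(A \right)} = \frac{1}{6 + A}$ ($Y{\left(A \right)} = \frac{1}{A + 6} = \frac{1}{6 + A}$)
$z{\left(Y{\left(-1 \right)} \right)} 1 \cdot 4 = \left(-6\right) 1 \cdot 4 = \left(-6\right) 4 = -24$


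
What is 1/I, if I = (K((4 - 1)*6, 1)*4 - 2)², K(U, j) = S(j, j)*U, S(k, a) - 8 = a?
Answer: 1/417316 ≈ 2.3963e-6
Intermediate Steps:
S(k, a) = 8 + a
K(U, j) = U*(8 + j) (K(U, j) = (8 + j)*U = U*(8 + j))
I = 417316 (I = ((((4 - 1)*6)*(8 + 1))*4 - 2)² = (((3*6)*9)*4 - 2)² = ((18*9)*4 - 2)² = (162*4 - 2)² = (648 - 2)² = 646² = 417316)
1/I = 1/417316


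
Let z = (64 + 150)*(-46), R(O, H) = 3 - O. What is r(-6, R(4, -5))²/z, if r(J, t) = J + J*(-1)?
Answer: 0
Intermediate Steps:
r(J, t) = 0 (r(J, t) = J - J = 0)
z = -9844 (z = 214*(-46) = -9844)
r(-6, R(4, -5))²/z = 0²/(-9844) = 0*(-1/9844) = 0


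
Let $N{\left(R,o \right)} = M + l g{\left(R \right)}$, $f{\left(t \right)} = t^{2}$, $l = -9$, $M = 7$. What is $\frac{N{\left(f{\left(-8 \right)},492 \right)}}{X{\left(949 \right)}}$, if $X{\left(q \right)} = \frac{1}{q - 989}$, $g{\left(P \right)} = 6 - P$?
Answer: $-21160$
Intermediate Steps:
$X{\left(q \right)} = \frac{1}{-989 + q}$
$N{\left(R,o \right)} = -47 + 9 R$ ($N{\left(R,o \right)} = 7 - 9 \left(6 - R\right) = 7 + \left(-54 + 9 R\right) = -47 + 9 R$)
$\frac{N{\left(f{\left(-8 \right)},492 \right)}}{X{\left(949 \right)}} = \frac{-47 + 9 \left(-8\right)^{2}}{\frac{1}{-989 + 949}} = \frac{-47 + 9 \cdot 64}{\frac{1}{-40}} = \frac{-47 + 576}{- \frac{1}{40}} = 529 \left(-40\right) = -21160$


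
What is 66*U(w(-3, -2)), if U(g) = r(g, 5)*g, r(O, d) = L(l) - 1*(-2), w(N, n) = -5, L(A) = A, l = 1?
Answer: -990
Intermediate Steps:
r(O, d) = 3 (r(O, d) = 1 - 1*(-2) = 1 + 2 = 3)
U(g) = 3*g
66*U(w(-3, -2)) = 66*(3*(-5)) = 66*(-15) = -990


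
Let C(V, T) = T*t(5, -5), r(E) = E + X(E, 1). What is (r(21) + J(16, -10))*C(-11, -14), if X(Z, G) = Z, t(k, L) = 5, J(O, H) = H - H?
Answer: -2940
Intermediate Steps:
J(O, H) = 0
r(E) = 2*E (r(E) = E + E = 2*E)
C(V, T) = 5*T (C(V, T) = T*5 = 5*T)
(r(21) + J(16, -10))*C(-11, -14) = (2*21 + 0)*(5*(-14)) = (42 + 0)*(-70) = 42*(-70) = -2940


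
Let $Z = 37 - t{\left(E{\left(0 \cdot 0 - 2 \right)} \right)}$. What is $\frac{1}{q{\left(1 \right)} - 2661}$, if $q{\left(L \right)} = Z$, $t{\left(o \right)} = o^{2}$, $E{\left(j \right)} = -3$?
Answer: $- \frac{1}{2633} \approx -0.00037979$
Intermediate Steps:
$Z = 28$ ($Z = 37 - \left(-3\right)^{2} = 37 - 9 = 28$)
$q{\left(L \right)} = 28$
$\frac{1}{q{\left(1 \right)} - 2661} = \frac{1}{28 - 2661} = \frac{1}{-2633} = - \frac{1}{2633}$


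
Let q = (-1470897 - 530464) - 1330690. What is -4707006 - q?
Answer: -1374955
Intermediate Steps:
q = -3332051 (q = -2001361 - 1330690 = -3332051)
-4707006 - q = -4707006 - 1*(-3332051) = -4707006 + 3332051 = -1374955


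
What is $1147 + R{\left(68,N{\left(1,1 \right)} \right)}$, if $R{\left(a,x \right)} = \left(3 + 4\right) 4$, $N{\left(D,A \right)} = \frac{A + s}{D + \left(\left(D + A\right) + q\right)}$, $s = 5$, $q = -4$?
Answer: $1175$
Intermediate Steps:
$N{\left(D,A \right)} = \frac{5 + A}{-4 + A + 2 D}$ ($N{\left(D,A \right)} = \frac{A + 5}{D - \left(4 - A - D\right)} = \frac{5 + A}{D - \left(4 - A - D\right)} = \frac{5 + A}{D + \left(-4 + A + D\right)} = \frac{5 + A}{-4 + A + 2 D}$)
$R{\left(a,x \right)} = 28$ ($R{\left(a,x \right)} = 7 \cdot 4 = 28$)
$1147 + R{\left(68,N{\left(1,1 \right)} \right)} = 1147 + 28 = 1175$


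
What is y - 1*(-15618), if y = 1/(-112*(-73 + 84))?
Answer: 19241375/1232 ≈ 15618.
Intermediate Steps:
y = -1/1232 (y = 1/(-112*11) = 1/(-1232) = -1/1232 ≈ -0.00081169)
y - 1*(-15618) = -1/1232 - 1*(-15618) = -1/1232 + 15618 = 19241375/1232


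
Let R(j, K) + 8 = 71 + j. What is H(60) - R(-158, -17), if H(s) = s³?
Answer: 216095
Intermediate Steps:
R(j, K) = 63 + j (R(j, K) = -8 + (71 + j) = 63 + j)
H(60) - R(-158, -17) = 60³ - (63 - 158) = 216000 - 1*(-95) = 216000 + 95 = 216095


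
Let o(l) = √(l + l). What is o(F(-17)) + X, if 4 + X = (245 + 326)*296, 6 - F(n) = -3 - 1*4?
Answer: 169012 + √26 ≈ 1.6902e+5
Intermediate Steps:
F(n) = 13 (F(n) = 6 - (-3 - 1*4) = 6 - (-3 - 4) = 6 - 1*(-7) = 6 + 7 = 13)
o(l) = √2*√l (o(l) = √(2*l) = √2*√l)
X = 169012 (X = -4 + (245 + 326)*296 = -4 + 571*296 = -4 + 169016 = 169012)
o(F(-17)) + X = √2*√13 + 169012 = √26 + 169012 = 169012 + √26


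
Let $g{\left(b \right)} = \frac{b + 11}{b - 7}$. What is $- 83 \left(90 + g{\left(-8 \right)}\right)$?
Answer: $- \frac{37267}{5} \approx -7453.4$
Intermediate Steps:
$g{\left(b \right)} = \frac{11 + b}{-7 + b}$
$- 83 \left(90 + g{\left(-8 \right)}\right) = - 83 \left(90 + \frac{11 - 8}{-7 - 8}\right) = - 83 \left(90 + \frac{1}{-15} \cdot 3\right) = - 83 \left(90 - \frac{1}{5}\right) = \left(-83\right) \frac{449}{5} = - \frac{37267}{5}$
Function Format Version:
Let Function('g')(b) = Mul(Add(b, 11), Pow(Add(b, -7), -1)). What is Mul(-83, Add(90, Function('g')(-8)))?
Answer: Rational(-37267, 5) ≈ -7453.4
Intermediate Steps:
Function('g')(b) = Mul(Pow(Add(-7, b), -1), Add(11, b)) (Function('g')(b) = Mul(Add(11, b), Pow(Add(-7, b), -1)) = Mul(Pow(Add(-7, b), -1), Add(11, b)))
Mul(-83, Add(90, Function('g')(-8))) = Mul(-83, Add(90, Mul(Pow(Add(-7, -8), -1), Add(11, -8)))) = Mul(-83, Add(90, Mul(Pow(-15, -1), 3))) = Mul(-83, Add(90, Mul(Rational(-1, 15), 3))) = Mul(-83, Add(90, Rational(-1, 5))) = Mul(-83, Rational(449, 5)) = Rational(-37267, 5)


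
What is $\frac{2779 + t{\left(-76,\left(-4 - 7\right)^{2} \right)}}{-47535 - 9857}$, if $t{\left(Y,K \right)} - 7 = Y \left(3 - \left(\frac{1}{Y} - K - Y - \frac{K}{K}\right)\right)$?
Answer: $\frac{939}{57392} \approx 0.016361$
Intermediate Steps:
$t{\left(Y,K \right)} = 7 + Y \left(4 + K + Y - \frac{1}{Y}\right)$ ($t{\left(Y,K \right)} = 7 + Y \left(3 - \left(\frac{1}{Y} - K - Y - \frac{K}{K}\right)\right) = 7 + Y \left(3 + \left(\left(K + Y\right) + \left(- \frac{1}{Y} + 1\right)\right)\right) = 7 + Y \left(3 + \left(\left(K + Y\right) + \left(1 - \frac{1}{Y}\right)\right)\right) = 7 + Y \left(3 + \left(1 + K + Y - \frac{1}{Y}\right)\right) = 7 + Y \left(4 + K + Y - \frac{1}{Y}\right)$)
$\frac{2779 + t{\left(-76,\left(-4 - 7\right)^{2} \right)}}{-47535 - 9857} = \frac{2779 + \left(6 + \left(-76\right)^{2} + 4 \left(-76\right) + \left(-4 - 7\right)^{2} \left(-76\right)\right)}{-47535 - 9857} = \frac{2779 + \left(6 + 5776 - 304 + \left(-11\right)^{2} \left(-76\right)\right)}{-57392} = \left(2779 + \left(6 + 5776 - 304 + 121 \left(-76\right)\right)\right) \left(- \frac{1}{57392}\right) = \left(2779 + \left(6 + 5776 - 304 - 9196\right)\right) \left(- \frac{1}{57392}\right) = \left(2779 - 3718\right) \left(- \frac{1}{57392}\right) = \left(-939\right) \left(- \frac{1}{57392}\right) = \frac{939}{57392}$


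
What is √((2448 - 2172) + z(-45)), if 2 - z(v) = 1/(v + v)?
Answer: √250210/30 ≈ 16.674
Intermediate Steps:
z(v) = 2 - 1/(2*v) (z(v) = 2 - 1/(v + v) = 2 - 1/(2*v))
√((2448 - 2172) + z(-45)) = √((2448 - 2172) + (2 - ½/(-45))) = √(276 + (2 - ½*(-1/45))) = √(276 + (2 + 1/90)) = √(276 + 181/90) = √(25021/90) = √250210/30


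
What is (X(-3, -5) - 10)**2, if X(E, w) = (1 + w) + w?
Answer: 361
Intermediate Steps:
X(E, w) = 1 + 2*w
(X(-3, -5) - 10)**2 = ((1 + 2*(-5)) - 10)**2 = ((1 - 10) - 10)**2 = (-9 - 10)**2 = (-19)**2 = 361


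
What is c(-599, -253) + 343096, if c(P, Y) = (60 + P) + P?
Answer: 341958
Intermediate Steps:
c(P, Y) = 60 + 2*P
c(-599, -253) + 343096 = (60 + 2*(-599)) + 343096 = (60 - 1198) + 343096 = -1138 + 343096 = 341958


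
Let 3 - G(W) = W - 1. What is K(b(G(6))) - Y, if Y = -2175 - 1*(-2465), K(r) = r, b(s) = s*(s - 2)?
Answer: -282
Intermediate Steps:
G(W) = 4 - W (G(W) = 3 - (W - 1) = 3 - (-1 + W) = 3 + (1 - W) = 4 - W)
b(s) = s*(-2 + s)
Y = 290 (Y = -2175 + 2465 = 290)
K(b(G(6))) - Y = (4 - 1*6)*(-2 + (4 - 1*6)) - 1*290 = (4 - 6)*(-2 + (4 - 6)) - 290 = -2*(-2 - 2) - 290 = -2*(-4) - 290 = 8 - 290 = -282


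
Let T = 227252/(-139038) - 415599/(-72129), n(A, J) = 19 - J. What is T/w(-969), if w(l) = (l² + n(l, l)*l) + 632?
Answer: -6898765709/29716626290943 ≈ -0.00023215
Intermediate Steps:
w(l) = 632 + l² + l*(19 - l) (w(l) = (l² + (19 - l)*l) + 632 = (l² + l*(19 - l)) + 632 = 632 + l² + l*(19 - l))
T = 6898765709/1671445317 (T = 227252*(-1/139038) - 415599*(-1/72129) = -113626/69519 + 138533/24043 = 6898765709/1671445317 ≈ 4.1274)
T/w(-969) = 6898765709/(1671445317*(632 + 19*(-969))) = 6898765709/(1671445317*(632 - 18411)) = (6898765709/1671445317)/(-17779) = (6898765709/1671445317)*(-1/17779) = -6898765709/29716626290943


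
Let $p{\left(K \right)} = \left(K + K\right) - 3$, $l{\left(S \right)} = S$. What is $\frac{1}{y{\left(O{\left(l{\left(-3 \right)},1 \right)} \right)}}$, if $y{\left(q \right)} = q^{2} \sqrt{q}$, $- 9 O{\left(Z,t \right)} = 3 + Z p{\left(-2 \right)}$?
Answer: $- \frac{9 i \sqrt{6}}{256} \approx - 0.086115 i$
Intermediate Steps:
$p{\left(K \right)} = -3 + 2 K$ ($p{\left(K \right)} = 2 K - 3 = -3 + 2 K$)
$O{\left(Z,t \right)} = - \frac{1}{3} + \frac{7 Z}{9}$ ($O{\left(Z,t \right)} = - \frac{3 + Z \left(-3 + 2 \left(-2\right)\right)}{9} = - \frac{3 + Z \left(-3 - 4\right)}{9} = - \frac{3 + Z \left(-7\right)}{9} = - \frac{3 - 7 Z}{9} = - \frac{1}{3} + \frac{7 Z}{9}$)
$y{\left(q \right)} = q^{\frac{5}{2}}$
$\frac{1}{y{\left(O{\left(l{\left(-3 \right)},1 \right)} \right)}} = \frac{1}{\left(- \frac{1}{3} + \frac{7}{9} \left(-3\right)\right)^{\frac{5}{2}}} = \frac{1}{\left(- \frac{1}{3} - \frac{7}{3}\right)^{\frac{5}{2}}} = \frac{1}{\left(- \frac{8}{3}\right)^{\frac{5}{2}}} = \frac{1}{\frac{128}{27} i \sqrt{6}} = - \frac{9 i \sqrt{6}}{256}$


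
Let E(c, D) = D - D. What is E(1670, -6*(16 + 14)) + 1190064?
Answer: 1190064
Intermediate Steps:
E(c, D) = 0
E(1670, -6*(16 + 14)) + 1190064 = 0 + 1190064 = 1190064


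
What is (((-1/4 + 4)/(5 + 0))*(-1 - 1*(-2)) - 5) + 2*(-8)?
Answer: -81/4 ≈ -20.250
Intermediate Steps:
(((-1/4 + 4)/(5 + 0))*(-1 - 1*(-2)) - 5) + 2*(-8) = (((-1*¼ + 4)/5)*(-1 + 2) - 5) - 16 = (((-¼ + 4)*(⅕))*1 - 5) - 16 = (((15/4)*(⅕))*1 - 5) - 16 = ((¾)*1 - 5) - 16 = (¾ - 5) - 16 = -17/4 - 16 = -81/4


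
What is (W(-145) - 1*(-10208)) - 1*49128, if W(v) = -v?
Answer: -38775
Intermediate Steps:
(W(-145) - 1*(-10208)) - 1*49128 = (-1*(-145) - 1*(-10208)) - 1*49128 = (145 + 10208) - 49128 = 10353 - 49128 = -38775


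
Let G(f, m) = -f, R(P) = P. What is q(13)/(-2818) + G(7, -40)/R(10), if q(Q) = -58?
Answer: -9573/14090 ≈ -0.67942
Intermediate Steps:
q(13)/(-2818) + G(7, -40)/R(10) = -58/(-2818) - 1*7/10 = -58*(-1/2818) - 7*⅒ = 29/1409 - 7/10 = -9573/14090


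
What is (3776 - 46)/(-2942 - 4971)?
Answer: -3730/7913 ≈ -0.47138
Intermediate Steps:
(3776 - 46)/(-2942 - 4971) = 3730/(-7913) = 3730*(-1/7913) = -3730/7913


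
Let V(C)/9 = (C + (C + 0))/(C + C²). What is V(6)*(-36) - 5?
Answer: -683/7 ≈ -97.571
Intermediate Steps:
V(C) = 18*C/(C + C²) (V(C) = 9*((C + (C + 0))/(C + C²)) = 9*((C + C)/(C + C²)) = 9*((2*C)/(C + C²)) = 9*(2*C/(C + C²)) = 18*C/(C + C²))
V(6)*(-36) - 5 = (18/(1 + 6))*(-36) - 5 = (18/7)*(-36) - 5 = -648/7 - 5 = -683/7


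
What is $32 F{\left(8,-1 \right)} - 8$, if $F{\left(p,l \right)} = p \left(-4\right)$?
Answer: $-1032$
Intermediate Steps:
$F{\left(p,l \right)} = - 4 p$
$32 F{\left(8,-1 \right)} - 8 = 32 \left(\left(-4\right) 8\right) - 8 = 32 \left(-32\right) - 8 = -1024 - 8 = -1032$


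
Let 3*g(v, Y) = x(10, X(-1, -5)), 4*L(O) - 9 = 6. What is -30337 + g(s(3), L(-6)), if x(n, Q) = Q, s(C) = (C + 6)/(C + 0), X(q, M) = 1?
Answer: -91010/3 ≈ -30337.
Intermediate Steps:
s(C) = (6 + C)/C
L(O) = 15/4 (L(O) = 9/4 + (1/4)*6 = 9/4 + 3/2 = 15/4)
g(v, Y) = 1/3 (g(v, Y) = (1/3)*1 = 1/3)
-30337 + g(s(3), L(-6)) = -30337 + 1/3 = -91010/3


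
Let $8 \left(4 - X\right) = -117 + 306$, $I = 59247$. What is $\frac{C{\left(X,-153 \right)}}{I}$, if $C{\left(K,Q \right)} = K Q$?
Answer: $\frac{2669}{52664} \approx 0.05068$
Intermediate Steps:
$X = - \frac{157}{8}$ ($X = 4 - \frac{-117 + 306}{8} = 4 - \frac{189}{8} = - \frac{157}{8} \approx -19.625$)
$\frac{C{\left(X,-153 \right)}}{I} = \frac{\left(- \frac{157}{8}\right) \left(-153\right)}{59247} = \frac{24021}{8} \cdot \frac{1}{59247} = \frac{2669}{52664}$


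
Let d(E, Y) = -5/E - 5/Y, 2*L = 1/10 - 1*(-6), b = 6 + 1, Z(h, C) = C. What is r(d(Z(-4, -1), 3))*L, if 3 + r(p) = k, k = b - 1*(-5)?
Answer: 549/20 ≈ 27.450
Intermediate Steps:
b = 7
L = 61/20 (L = (1/10 - 1*(-6))/2 = (1*(1/10) + 6)/2 = (1/10 + 6)/2 = (1/2)*(61/10) = 61/20 ≈ 3.0500)
k = 12 (k = 7 - 1*(-5) = 7 + 5 = 12)
r(p) = 9 (r(p) = -3 + 12 = 9)
r(d(Z(-4, -1), 3))*L = 9*(61/20) = 549/20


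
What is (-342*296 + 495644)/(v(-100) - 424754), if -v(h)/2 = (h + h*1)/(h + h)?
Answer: -98603/106189 ≈ -0.92856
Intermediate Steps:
v(h) = -2 (v(h) = -2*(h + h*1)/(h + h) = -2*(h + h)/(2*h) = -2*2*h*1/(2*h) = -2*1 = -2)
(-342*296 + 495644)/(v(-100) - 424754) = (-342*296 + 495644)/(-2 - 424754) = (-101232 + 495644)/(-424756) = 394412*(-1/424756) = -98603/106189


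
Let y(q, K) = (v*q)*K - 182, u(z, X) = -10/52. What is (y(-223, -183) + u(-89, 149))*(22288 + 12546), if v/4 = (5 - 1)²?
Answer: 1182639363063/13 ≈ 9.0972e+10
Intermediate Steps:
u(z, X) = -5/26 (u(z, X) = -10*1/52 = -5/26)
v = 64 (v = 4*(5 - 1)² = 4*4² = 4*16 = 64)
y(q, K) = -182 + 64*K*q (y(q, K) = (64*q)*K - 182 = 64*K*q - 182 = -182 + 64*K*q)
(y(-223, -183) + u(-89, 149))*(22288 + 12546) = ((-182 + 64*(-183)*(-223)) - 5/26)*(22288 + 12546) = ((-182 + 2611776) - 5/26)*34834 = (2611594 - 5/26)*34834 = (67901439/26)*34834 = 1182639363063/13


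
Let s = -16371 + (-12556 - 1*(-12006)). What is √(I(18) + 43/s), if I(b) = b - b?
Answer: I*√727603/16921 ≈ 0.050411*I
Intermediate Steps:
I(b) = 0
s = -16921 (s = -16371 + (-12556 + 12006) = -16371 - 550 = -16921)
√(I(18) + 43/s) = √(0 + 43/(-16921)) = √(0 + 43*(-1/16921)) = √(0 - 43/16921) = √(-43/16921) = I*√727603/16921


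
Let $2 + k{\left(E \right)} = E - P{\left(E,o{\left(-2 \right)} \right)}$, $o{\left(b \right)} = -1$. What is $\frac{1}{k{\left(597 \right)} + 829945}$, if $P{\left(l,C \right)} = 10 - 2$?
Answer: $\frac{1}{830532} \approx 1.204 \cdot 10^{-6}$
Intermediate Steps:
$P{\left(l,C \right)} = 8$ ($P{\left(l,C \right)} = 10 - 2 = 8$)
$k{\left(E \right)} = -10 + E$ ($k{\left(E \right)} = -2 + \left(E - 8\right) = -2 + \left(-8 + E\right) = -10 + E$)
$\frac{1}{k{\left(597 \right)} + 829945} = \frac{1}{\left(-10 + 597\right) + 829945} = \frac{1}{587 + 829945} = \frac{1}{830532}$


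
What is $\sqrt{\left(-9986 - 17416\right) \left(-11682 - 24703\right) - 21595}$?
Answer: $5 \sqrt{39880007} \approx 31575.0$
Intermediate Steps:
$\sqrt{\left(-9986 - 17416\right) \left(-11682 - 24703\right) - 21595} = \sqrt{\left(-27402\right) \left(-36385\right) - 21595} = \sqrt{997021770 - 21595} = \sqrt{997000175} = 5 \sqrt{39880007}$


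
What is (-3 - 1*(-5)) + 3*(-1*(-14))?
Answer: 44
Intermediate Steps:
(-3 - 1*(-5)) + 3*(-1*(-14)) = (-3 + 5) + 3*14 = 2 + 42 = 44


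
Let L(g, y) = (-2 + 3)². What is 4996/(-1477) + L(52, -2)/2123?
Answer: -10605031/3135671 ≈ -3.3821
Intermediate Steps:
L(g, y) = 1 (L(g, y) = 1² = 1)
4996/(-1477) + L(52, -2)/2123 = 4996/(-1477) + 1/2123 = 4996*(-1/1477) + 1*(1/2123) = -4996/1477 + 1/2123 = -10605031/3135671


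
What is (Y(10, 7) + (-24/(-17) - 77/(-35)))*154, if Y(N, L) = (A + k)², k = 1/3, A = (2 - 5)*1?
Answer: 1263262/765 ≈ 1651.3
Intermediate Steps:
A = -3 (A = -3*1 = -3)
k = ⅓ ≈ 0.33333
Y(N, L) = 64/9 (Y(N, L) = (-3 + ⅓)² = (-8/3)² = 64/9)
(Y(10, 7) + (-24/(-17) - 77/(-35)))*154 = (64/9 + (-24/(-17) - 77/(-35)))*154 = (64/9 + (-24*(-1/17) - 77*(-1/35)))*154 = (64/9 + (24/17 + 11/5))*154 = (64/9 + 307/85)*154 = (8203/765)*154 = 1263262/765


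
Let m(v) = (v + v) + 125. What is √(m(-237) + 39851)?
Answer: √39502 ≈ 198.75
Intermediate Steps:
m(v) = 125 + 2*v (m(v) = 2*v + 125 = 125 + 2*v)
√(m(-237) + 39851) = √((125 + 2*(-237)) + 39851) = √((125 - 474) + 39851) = √(-349 + 39851) = √39502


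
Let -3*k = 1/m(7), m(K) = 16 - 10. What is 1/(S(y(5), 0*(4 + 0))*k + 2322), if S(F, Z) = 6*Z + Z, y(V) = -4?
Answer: 1/2322 ≈ 0.00043066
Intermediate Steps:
m(K) = 6
S(F, Z) = 7*Z
k = -1/18 (k = -1/3/6 = -1/3*1/6 = -1/18 ≈ -0.055556)
1/(S(y(5), 0*(4 + 0))*k + 2322) = 1/((7*(0*(4 + 0)))*(-1/18) + 2322) = 1/((7*(0*4))*(-1/18) + 2322) = 1/((7*0)*(-1/18) + 2322) = 1/(0*(-1/18) + 2322) = 1/(0 + 2322) = 1/2322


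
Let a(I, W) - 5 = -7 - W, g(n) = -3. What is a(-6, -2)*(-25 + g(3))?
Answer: 0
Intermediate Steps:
a(I, W) = -2 - W (a(I, W) = 5 + (-7 - W) = -2 - W)
a(-6, -2)*(-25 + g(3)) = (-2 - 1*(-2))*(-25 - 3) = (-2 + 2)*(-28) = 0*(-28) = 0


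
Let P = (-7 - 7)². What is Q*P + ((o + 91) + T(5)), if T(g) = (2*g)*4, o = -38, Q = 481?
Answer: 94369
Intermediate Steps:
P = 196 (P = (-14)² = 196)
T(g) = 8*g
Q*P + ((o + 91) + T(5)) = 481*196 + ((-38 + 91) + 8*5) = 94276 + (53 + 40) = 94276 + 93 = 94369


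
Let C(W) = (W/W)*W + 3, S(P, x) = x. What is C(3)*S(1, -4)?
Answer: -24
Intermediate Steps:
C(W) = 3 + W (C(W) = 1*W + 3 = W + 3 = 3 + W)
C(3)*S(1, -4) = (3 + 3)*(-4) = 6*(-4) = -24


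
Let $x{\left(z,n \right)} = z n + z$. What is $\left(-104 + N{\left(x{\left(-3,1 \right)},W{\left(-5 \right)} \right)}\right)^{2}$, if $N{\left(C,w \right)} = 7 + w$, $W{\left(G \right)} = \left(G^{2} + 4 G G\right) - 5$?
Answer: $529$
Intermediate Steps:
$x{\left(z,n \right)} = z + n z$ ($x{\left(z,n \right)} = n z + z = z + n z$)
$W{\left(G \right)} = -5 + 5 G^{2}$ ($W{\left(G \right)} = \left(G^{2} + 4 G^{2}\right) - 5 = 5 G^{2} - 5 = -5 + 5 G^{2}$)
$\left(-104 + N{\left(x{\left(-3,1 \right)},W{\left(-5 \right)} \right)}\right)^{2} = \left(-104 + \left(7 - \left(5 - 5 \left(-5\right)^{2}\right)\right)\right)^{2} = \left(-104 + \left(7 + \left(-5 + 5 \cdot 25\right)\right)\right)^{2} = \left(-104 + \left(7 + \left(-5 + 125\right)\right)\right)^{2} = \left(-104 + \left(7 + 120\right)\right)^{2} = \left(-104 + 127\right)^{2} = 23^{2} = 529$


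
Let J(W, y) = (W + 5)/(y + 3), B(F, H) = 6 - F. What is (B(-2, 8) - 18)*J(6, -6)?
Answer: 110/3 ≈ 36.667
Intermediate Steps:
J(W, y) = (5 + W)/(3 + y)
(B(-2, 8) - 18)*J(6, -6) = ((6 - 1*(-2)) - 18)*((5 + 6)/(3 - 6)) = ((6 + 2) - 18)*(11/(-3)) = (8 - 18)*(-⅓*11) = -10*(-11/3) = 110/3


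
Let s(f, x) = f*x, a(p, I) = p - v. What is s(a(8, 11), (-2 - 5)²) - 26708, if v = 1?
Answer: -26365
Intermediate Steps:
a(p, I) = -1 + p (a(p, I) = p - 1*1 = p - 1 = -1 + p)
s(a(8, 11), (-2 - 5)²) - 26708 = (-1 + 8)*(-2 - 5)² - 26708 = 7*(-7)² - 26708 = 7*49 - 26708 = 343 - 26708 = -26365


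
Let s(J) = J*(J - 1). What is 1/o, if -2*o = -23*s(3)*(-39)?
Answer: -1/2691 ≈ -0.00037161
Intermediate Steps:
s(J) = J*(-1 + J)
o = -2691 (o = -(-69*(-1 + 3))*(-39)/2 = -(-69*2)*(-39)/2 = -(-23*6)*(-39)/2 = -(-69)*(-39) = -½*5382 = -2691)
1/o = 1/(-2691) = -1/2691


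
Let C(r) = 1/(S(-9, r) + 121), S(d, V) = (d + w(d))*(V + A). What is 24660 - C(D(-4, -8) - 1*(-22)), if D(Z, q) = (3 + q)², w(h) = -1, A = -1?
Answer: 8359741/339 ≈ 24660.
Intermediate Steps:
S(d, V) = (-1 + V)*(-1 + d) (S(d, V) = (d - 1)*(V - 1) = (-1 + d)*(-1 + V) = (-1 + V)*(-1 + d))
C(r) = 1/(131 - 10*r) (C(r) = 1/((1 - r - 1*(-9) + r*(-9)) + 121) = 1/((1 - r + 9 - 9*r) + 121) = 1/((10 - 10*r) + 121) = 1/(131 - 10*r))
24660 - C(D(-4, -8) - 1*(-22)) = 24660 - 1/(131 - 10*((3 - 8)² - 1*(-22))) = 24660 - 1/(131 - 10*((-5)² + 22)) = 24660 - 1/(131 - 10*(25 + 22)) = 24660 - 1/(131 - 10*47) = 24660 - 1/(131 - 470) = 24660 - 1/(-339) = 24660 - 1*(-1/339) = 24660 + 1/339 = 8359741/339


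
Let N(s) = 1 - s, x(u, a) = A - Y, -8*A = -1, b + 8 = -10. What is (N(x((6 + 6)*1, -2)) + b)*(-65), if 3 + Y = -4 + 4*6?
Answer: 65/8 ≈ 8.1250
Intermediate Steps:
b = -18 (b = -8 - 10 = -18)
A = ⅛ (A = -⅛*(-1) = ⅛ ≈ 0.12500)
Y = 17 (Y = -3 + (-4 + 4*6) = -3 + (-4 + 24) = -3 + 20 = 17)
x(u, a) = -135/8 (x(u, a) = ⅛ - 1*17 = ⅛ - 17 = -135/8)
(N(x((6 + 6)*1, -2)) + b)*(-65) = ((1 - 1*(-135/8)) - 18)*(-65) = ((1 + 135/8) - 18)*(-65) = (143/8 - 18)*(-65) = -⅛*(-65) = 65/8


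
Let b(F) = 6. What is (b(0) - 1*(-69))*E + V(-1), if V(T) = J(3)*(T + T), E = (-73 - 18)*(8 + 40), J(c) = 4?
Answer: -327608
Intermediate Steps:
E = -4368 (E = -91*48 = -4368)
V(T) = 8*T (V(T) = 4*(T + T) = 4*(2*T) = 8*T)
(b(0) - 1*(-69))*E + V(-1) = (6 - 1*(-69))*(-4368) + 8*(-1) = (6 + 69)*(-4368) - 8 = 75*(-4368) - 8 = -327600 - 8 = -327608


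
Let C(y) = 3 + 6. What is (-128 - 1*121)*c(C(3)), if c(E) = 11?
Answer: -2739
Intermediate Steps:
C(y) = 9
(-128 - 1*121)*c(C(3)) = (-128 - 1*121)*11 = (-128 - 121)*11 = -249*11 = -2739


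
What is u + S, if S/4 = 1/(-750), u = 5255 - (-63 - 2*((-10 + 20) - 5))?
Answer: 1997998/375 ≈ 5328.0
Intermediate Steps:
u = 5328 (u = 5255 - (-63 - 2*(10 - 5)) = 5255 - (-63 - 2*5) = 5255 - (-63 - 10) = 5255 - 1*(-73) = 5255 + 73 = 5328)
S = -2/375 (S = 4/(-750) = 4*(-1/750) = -2/375 ≈ -0.0053333)
u + S = 5328 - 2/375 = 1997998/375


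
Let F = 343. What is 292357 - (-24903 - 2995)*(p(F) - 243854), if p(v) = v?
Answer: -6793177521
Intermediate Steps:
292357 - (-24903 - 2995)*(p(F) - 243854) = 292357 - (-24903 - 2995)*(343 - 243854) = 292357 - (-27898)*(-243511) = 292357 - 1*6793469878 = 292357 - 6793469878 = -6793177521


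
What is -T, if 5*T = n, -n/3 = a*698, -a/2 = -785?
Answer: 657516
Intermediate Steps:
a = 1570 (a = -2*(-785) = 1570)
n = -3287580 (n = -4710*698 = -3*1095860 = -3287580)
T = -657516 (T = (1/5)*(-3287580) = -657516)
-T = -1*(-657516) = 657516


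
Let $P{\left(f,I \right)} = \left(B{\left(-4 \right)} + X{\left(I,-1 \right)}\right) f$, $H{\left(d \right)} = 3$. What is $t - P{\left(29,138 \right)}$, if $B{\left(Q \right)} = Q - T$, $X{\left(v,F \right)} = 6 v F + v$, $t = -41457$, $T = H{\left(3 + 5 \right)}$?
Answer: $-21244$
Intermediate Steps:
$T = 3$
$X{\left(v,F \right)} = v + 6 F v$ ($X{\left(v,F \right)} = 6 F v + v = v + 6 F v$)
$B{\left(Q \right)} = -3 + Q$ ($B{\left(Q \right)} = Q - 3 = -3 + Q$)
$P{\left(f,I \right)} = f \left(-7 - 5 I\right)$ ($P{\left(f,I \right)} = \left(\left(-3 - 4\right) + I \left(1 + 6 \left(-1\right)\right)\right) f = \left(-7 + I \left(1 - 6\right)\right) f = \left(-7 + I \left(-5\right)\right) f = \left(-7 - 5 I\right) f = f \left(-7 - 5 I\right)$)
$t - P{\left(29,138 \right)} = -41457 - \left(-1\right) 29 \left(7 + 5 \cdot 138\right) = -41457 - \left(-1\right) 29 \left(7 + 690\right) = -41457 - \left(-1\right) 29 \cdot 697 = -41457 - -20213 = -41457 + 20213 = -21244$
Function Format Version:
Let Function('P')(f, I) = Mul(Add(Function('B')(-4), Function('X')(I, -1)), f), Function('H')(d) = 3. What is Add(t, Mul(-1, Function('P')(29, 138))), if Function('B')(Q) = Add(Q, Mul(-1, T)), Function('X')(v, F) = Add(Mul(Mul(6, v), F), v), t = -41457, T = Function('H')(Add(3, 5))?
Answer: -21244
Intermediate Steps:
T = 3
Function('X')(v, F) = Add(v, Mul(6, F, v)) (Function('X')(v, F) = Add(Mul(6, F, v), v) = Add(v, Mul(6, F, v)))
Function('B')(Q) = Add(-3, Q) (Function('B')(Q) = Add(Q, Mul(-1, 3)) = Add(Q, -3) = Add(-3, Q))
Function('P')(f, I) = Mul(f, Add(-7, Mul(-5, I))) (Function('P')(f, I) = Mul(Add(Add(-3, -4), Mul(I, Add(1, Mul(6, -1)))), f) = Mul(Add(-7, Mul(I, Add(1, -6))), f) = Mul(Add(-7, Mul(I, -5)), f) = Mul(Add(-7, Mul(-5, I)), f) = Mul(f, Add(-7, Mul(-5, I))))
Add(t, Mul(-1, Function('P')(29, 138))) = Add(-41457, Mul(-1, Mul(-1, 29, Add(7, Mul(5, 138))))) = Add(-41457, Mul(-1, Mul(-1, 29, Add(7, 690)))) = Add(-41457, Mul(-1, Mul(-1, 29, 697))) = Add(-41457, Mul(-1, -20213)) = Add(-41457, 20213) = -21244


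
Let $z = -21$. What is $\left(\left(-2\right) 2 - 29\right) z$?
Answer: $693$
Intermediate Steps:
$\left(\left(-2\right) 2 - 29\right) z = \left(\left(-2\right) 2 - 29\right) \left(-21\right) = \left(-4 - 29\right) \left(-21\right) = \left(-33\right) \left(-21\right) = 693$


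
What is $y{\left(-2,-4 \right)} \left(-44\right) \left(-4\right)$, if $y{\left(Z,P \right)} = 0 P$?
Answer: $0$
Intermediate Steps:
$y{\left(Z,P \right)} = 0$
$y{\left(-2,-4 \right)} \left(-44\right) \left(-4\right) = 0 \left(-44\right) \left(-4\right) = 0 \left(-4\right) = 0$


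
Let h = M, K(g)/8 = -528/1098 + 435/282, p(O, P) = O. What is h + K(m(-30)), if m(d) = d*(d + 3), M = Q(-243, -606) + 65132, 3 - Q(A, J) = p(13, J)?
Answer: 560187374/8601 ≈ 65131.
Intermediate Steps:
Q(A, J) = -10 (Q(A, J) = 3 - 1*13 = 3 - 13 = -10)
M = 65122 (M = -10 + 65132 = 65122)
m(d) = d*(3 + d)
K(g) = 73052/8601 (K(g) = 8*(-528/1098 + 435/282) = 8*(-528*1/1098 + 435*(1/282)) = 8*(-88/183 + 145/94) = 8*(18263/17202) = 73052/8601)
h = 65122
h + K(m(-30)) = 65122 + 73052/8601 = 560187374/8601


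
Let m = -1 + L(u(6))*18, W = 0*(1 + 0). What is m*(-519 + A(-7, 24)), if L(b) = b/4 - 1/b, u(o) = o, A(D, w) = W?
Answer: -11937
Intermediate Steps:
W = 0 (W = 0*1 = 0)
A(D, w) = 0
L(b) = -1/b + b/4 (L(b) = b*(¼) - 1/b = b/4 - 1/b = -1/b + b/4)
m = 23 (m = -1 + (-1/6 + (¼)*6)*18 = -1 + (-1*⅙ + 3/2)*18 = -1 + (-⅙ + 3/2)*18 = -1 + (4/3)*18 = -1 + 24 = 23)
m*(-519 + A(-7, 24)) = 23*(-519 + 0) = 23*(-519) = -11937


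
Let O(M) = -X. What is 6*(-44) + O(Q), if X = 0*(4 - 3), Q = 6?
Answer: -264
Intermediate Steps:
X = 0 (X = 0*1 = 0)
O(M) = 0 (O(M) = -1*0 = 0)
6*(-44) + O(Q) = 6*(-44) + 0 = -264 + 0 = -264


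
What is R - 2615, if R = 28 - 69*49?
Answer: -5968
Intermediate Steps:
R = -3353 (R = 28 - 3381 = -3353)
R - 2615 = -3353 - 2615 = -5968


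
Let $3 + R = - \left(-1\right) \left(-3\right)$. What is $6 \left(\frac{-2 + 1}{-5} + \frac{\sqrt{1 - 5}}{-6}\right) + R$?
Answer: $- \frac{24}{5} - 2 i \approx -4.8 - 2.0 i$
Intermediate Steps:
$R = -6$ ($R = -3 - \left(-1\right) \left(-3\right) = -3 - 3 = -6$)
$6 \left(\frac{-2 + 1}{-5} + \frac{\sqrt{1 - 5}}{-6}\right) + R = 6 \left(\frac{-2 + 1}{-5} + \frac{\sqrt{1 - 5}}{-6}\right) - 6 = 6 \left(\left(-1\right) \left(- \frac{1}{5}\right) + \sqrt{-4} \left(- \frac{1}{6}\right)\right) - 6 = 6 \left(\frac{1}{5} + 2 i \left(- \frac{1}{6}\right)\right) - 6 = 6 \left(\frac{1}{5} - \frac{i}{3}\right) - 6 = \left(\frac{6}{5} - 2 i\right) - 6 = - \frac{24}{5} - 2 i$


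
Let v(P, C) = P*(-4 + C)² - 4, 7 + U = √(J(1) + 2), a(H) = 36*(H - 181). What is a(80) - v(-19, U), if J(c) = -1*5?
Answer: -1390 - 418*I*√3 ≈ -1390.0 - 724.0*I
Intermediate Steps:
J(c) = -5
a(H) = -6516 + 36*H (a(H) = 36*(-181 + H) = -6516 + 36*H)
U = -7 + I*√3 (U = -7 + √(-5 + 2) = -7 + √(-3) = -7 + I*√3 ≈ -7.0 + 1.732*I)
v(P, C) = -4 + P*(-4 + C)²
a(80) - v(-19, U) = (-6516 + 36*80) - (-4 - 19*(-4 + (-7 + I*√3))²) = (-6516 + 2880) - (-4 - 19*(-11 + I*√3)²) = -3636 + (4 + 19*(-11 + I*√3)²) = -3632 + 19*(-11 + I*√3)²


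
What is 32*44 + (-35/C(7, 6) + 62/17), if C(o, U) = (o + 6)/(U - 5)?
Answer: 311379/221 ≈ 1409.0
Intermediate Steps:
C(o, U) = (6 + o)/(-5 + U)
32*44 + (-35/C(7, 6) + 62/17) = 32*44 + (-35*(-5 + 6)/(6 + 7) + 62/17) = 1408 + (-35/(13/1) + 62*(1/17)) = 1408 + (-35/(1*13) + 62/17) = 1408 + (-35/13 + 62/17) = 1408 + 211/221 = 311379/221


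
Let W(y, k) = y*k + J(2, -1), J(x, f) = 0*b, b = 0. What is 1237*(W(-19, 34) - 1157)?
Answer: -2230311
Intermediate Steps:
J(x, f) = 0 (J(x, f) = 0*0 = 0)
W(y, k) = k*y (W(y, k) = y*k + 0 = k*y + 0 = k*y)
1237*(W(-19, 34) - 1157) = 1237*(34*(-19) - 1157) = 1237*(-646 - 1157) = 1237*(-1803) = -2230311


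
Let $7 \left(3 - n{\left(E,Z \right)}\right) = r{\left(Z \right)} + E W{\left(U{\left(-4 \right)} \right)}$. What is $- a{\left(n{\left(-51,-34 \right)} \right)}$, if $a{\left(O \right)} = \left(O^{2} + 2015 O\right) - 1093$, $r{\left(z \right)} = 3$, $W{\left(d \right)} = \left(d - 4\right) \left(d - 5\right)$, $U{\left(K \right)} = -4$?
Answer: $- \frac{65609993}{49} \approx -1.339 \cdot 10^{6}$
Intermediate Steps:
$W{\left(d \right)} = \left(-5 + d\right) \left(-4 + d\right)$ ($W{\left(d \right)} = \left(-4 + d\right) \left(-5 + d\right) = \left(-5 + d\right) \left(-4 + d\right)$)
$n{\left(E,Z \right)} = \frac{18}{7} - \frac{72 E}{7}$ ($n{\left(E,Z \right)} = 3 - \frac{3 + E \left(20 + \left(-4\right)^{2} - -36\right)}{7} = 3 - \frac{3 + E \left(20 + 16 + 36\right)}{7} = 3 - \frac{3 + E 72}{7} = 3 - \frac{3 + 72 E}{7} = 3 - \left(\frac{3}{7} + \frac{72 E}{7}\right) = \frac{18}{7} - \frac{72 E}{7}$)
$a{\left(O \right)} = -1093 + O^{2} + 2015 O$
$- a{\left(n{\left(-51,-34 \right)} \right)} = - (-1093 + \left(\frac{18}{7} - - \frac{3672}{7}\right)^{2} + 2015 \left(\frac{18}{7} - - \frac{3672}{7}\right)) = - (-1093 + \left(\frac{18}{7} + \frac{3672}{7}\right)^{2} + 2015 \left(\frac{18}{7} + \frac{3672}{7}\right)) = - (-1093 + \left(\frac{3690}{7}\right)^{2} + 2015 \cdot \frac{3690}{7}) = - (-1093 + \frac{13616100}{49} + \frac{7435350}{7}) = \left(-1\right) \frac{65609993}{49} = - \frac{65609993}{49}$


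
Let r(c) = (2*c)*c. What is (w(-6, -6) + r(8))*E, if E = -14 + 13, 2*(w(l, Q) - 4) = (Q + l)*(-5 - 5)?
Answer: -192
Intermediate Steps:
r(c) = 2*c**2
w(l, Q) = 4 - 5*Q - 5*l (w(l, Q) = 4 + ((Q + l)*(-5 - 5))/2 = 4 + ((Q + l)*(-10))/2 = 4 + (-10*Q - 10*l)/2 = 4 + (-5*Q - 5*l) = 4 - 5*Q - 5*l)
E = -1
(w(-6, -6) + r(8))*E = ((4 - 5*(-6) - 5*(-6)) + 2*8**2)*(-1) = ((4 + 30 + 30) + 2*64)*(-1) = (64 + 128)*(-1) = 192*(-1) = -192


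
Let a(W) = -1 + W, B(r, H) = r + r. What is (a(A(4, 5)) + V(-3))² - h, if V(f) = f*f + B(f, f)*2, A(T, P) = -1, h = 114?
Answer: -89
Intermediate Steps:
B(r, H) = 2*r
V(f) = f² + 4*f (V(f) = f*f + (2*f)*2 = f² + 4*f)
(a(A(4, 5)) + V(-3))² - h = ((-1 - 1) - 3*(4 - 3))² - 1*114 = (-2 - 3*1)² - 114 = (-2 - 3)² - 114 = (-5)² - 114 = 25 - 114 = -89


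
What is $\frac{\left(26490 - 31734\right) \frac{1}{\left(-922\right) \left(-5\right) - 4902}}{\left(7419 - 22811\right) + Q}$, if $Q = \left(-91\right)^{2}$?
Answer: $- \frac{1311}{519103} \approx -0.0025255$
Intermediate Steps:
$Q = 8281$
$\frac{\left(26490 - 31734\right) \frac{1}{\left(-922\right) \left(-5\right) - 4902}}{\left(7419 - 22811\right) + Q} = \frac{\left(26490 - 31734\right) \frac{1}{\left(-922\right) \left(-5\right) - 4902}}{\left(7419 - 22811\right) + 8281} = \frac{\left(-5244\right) \frac{1}{4610 - 4902}}{-15392 + 8281} = \frac{\left(-5244\right) \frac{1}{-292}}{-7111} = \left(-5244\right) \left(- \frac{1}{292}\right) \left(- \frac{1}{7111}\right) = \frac{1311}{73} \left(- \frac{1}{7111}\right) = - \frac{1311}{519103}$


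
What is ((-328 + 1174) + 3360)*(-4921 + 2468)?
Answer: -10317318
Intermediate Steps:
((-328 + 1174) + 3360)*(-4921 + 2468) = (846 + 3360)*(-2453) = 4206*(-2453) = -10317318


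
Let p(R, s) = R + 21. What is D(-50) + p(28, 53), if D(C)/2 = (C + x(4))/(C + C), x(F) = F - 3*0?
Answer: 1248/25 ≈ 49.920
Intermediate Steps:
x(F) = F (x(F) = F + 0 = F)
p(R, s) = 21 + R
D(C) = (4 + C)/C (D(C) = 2*((C + 4)/(C + C)) = 2*((4 + C)/((2*C))) = 2*((4 + C)*(1/(2*C))) = 2*((4 + C)/(2*C)) = (4 + C)/C)
D(-50) + p(28, 53) = (4 - 50)/(-50) + (21 + 28) = -1/50*(-46) + 49 = 23/25 + 49 = 1248/25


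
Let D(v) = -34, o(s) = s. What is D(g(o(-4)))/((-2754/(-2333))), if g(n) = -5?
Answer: -2333/81 ≈ -28.802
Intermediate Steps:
D(g(o(-4)))/((-2754/(-2333))) = -34/((-2754/(-2333))) = -34/((-2754*(-1/2333))) = -34/2754/2333 = -34*2333/2754 = -2333/81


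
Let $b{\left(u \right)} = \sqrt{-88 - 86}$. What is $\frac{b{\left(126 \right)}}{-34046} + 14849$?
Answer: $14849 - \frac{i \sqrt{174}}{34046} \approx 14849.0 - 0.00038744 i$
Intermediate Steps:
$b{\left(u \right)} = i \sqrt{174}$ ($b{\left(u \right)} = \sqrt{-174} = i \sqrt{174}$)
$\frac{b{\left(126 \right)}}{-34046} + 14849 = \frac{i \sqrt{174}}{-34046} + 14849 = i \sqrt{174} \left(- \frac{1}{34046}\right) + 14849 = - \frac{i \sqrt{174}}{34046} + 14849 = 14849 - \frac{i \sqrt{174}}{34046}$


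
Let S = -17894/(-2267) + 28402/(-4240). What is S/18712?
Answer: 5741613/89930620480 ≈ 6.3845e-5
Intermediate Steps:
S = 5741613/4806040 (S = -17894*(-1/2267) + 28402*(-1/4240) = 17894/2267 - 14201/2120 = 5741613/4806040 ≈ 1.1947)
S/18712 = (5741613/4806040)/18712 = (5741613/4806040)*(1/18712) = 5741613/89930620480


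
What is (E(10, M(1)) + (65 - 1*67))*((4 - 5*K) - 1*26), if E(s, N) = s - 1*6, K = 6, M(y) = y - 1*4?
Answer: -104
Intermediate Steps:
M(y) = -4 + y (M(y) = y - 4 = -4 + y)
E(s, N) = -6 + s (E(s, N) = s - 6 = -6 + s)
(E(10, M(1)) + (65 - 1*67))*((4 - 5*K) - 1*26) = ((-6 + 10) + (65 - 1*67))*((4 - 5*6) - 1*26) = (4 + (65 - 67))*((4 - 30) - 26) = (4 - 2)*(-26 - 26) = 2*(-52) = -104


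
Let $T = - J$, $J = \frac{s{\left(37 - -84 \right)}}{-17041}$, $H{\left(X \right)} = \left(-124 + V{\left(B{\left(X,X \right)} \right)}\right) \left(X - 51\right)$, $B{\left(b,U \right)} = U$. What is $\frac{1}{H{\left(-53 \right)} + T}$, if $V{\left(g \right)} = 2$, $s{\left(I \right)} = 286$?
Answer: $\frac{17041}{216216494} \approx 7.8815 \cdot 10^{-5}$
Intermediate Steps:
$H{\left(X \right)} = 6222 - 122 X$ ($H{\left(X \right)} = \left(-124 + 2\right) \left(X - 51\right) = - 122 \left(-51 + X\right) = 6222 - 122 X$)
$J = - \frac{286}{17041}$ ($J = \frac{286}{-17041} = 286 \left(- \frac{1}{17041}\right) = - \frac{286}{17041} \approx -0.016783$)
$T = \frac{286}{17041}$ ($T = \left(-1\right) \left(- \frac{286}{17041}\right) = \frac{286}{17041} \approx 0.016783$)
$\frac{1}{H{\left(-53 \right)} + T} = \frac{1}{\left(6222 - -6466\right) + \frac{286}{17041}} = \frac{1}{\left(6222 + 6466\right) + \frac{286}{17041}} = \frac{1}{12688 + \frac{286}{17041}} = \frac{1}{\frac{216216494}{17041}} = \frac{17041}{216216494}$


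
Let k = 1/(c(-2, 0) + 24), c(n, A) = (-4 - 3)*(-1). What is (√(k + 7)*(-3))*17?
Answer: -51*√6758/31 ≈ -135.24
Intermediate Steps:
c(n, A) = 7 (c(n, A) = -7*(-1) = 7)
k = 1/31 (k = 1/(7 + 24) = 1/31 ≈ 0.032258)
(√(k + 7)*(-3))*17 = (√(1/31 + 7)*(-3))*17 = (√(218/31)*(-3))*17 = ((√6758/31)*(-3))*17 = -3*√6758/31*17 = -51*√6758/31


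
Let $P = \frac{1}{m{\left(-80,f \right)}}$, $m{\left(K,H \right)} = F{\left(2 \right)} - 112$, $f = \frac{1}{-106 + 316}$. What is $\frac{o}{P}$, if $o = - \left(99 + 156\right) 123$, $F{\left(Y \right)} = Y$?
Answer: $3450150$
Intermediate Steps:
$f = \frac{1}{210} \approx 0.0047619$
$m{\left(K,H \right)} = -110$ ($m{\left(K,H \right)} = 2 - 112 = -110$)
$P = - \frac{1}{110}$ ($P = \frac{1}{-110} = - \frac{1}{110} \approx -0.0090909$)
$o = -31365$ ($o = - 255 \cdot 123 = \left(-1\right) 31365 = -31365$)
$\frac{o}{P} = - \frac{31365}{- \frac{1}{110}} = \left(-31365\right) \left(-110\right) = 3450150$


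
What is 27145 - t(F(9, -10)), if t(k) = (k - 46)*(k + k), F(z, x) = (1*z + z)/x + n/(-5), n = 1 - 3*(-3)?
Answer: 669163/25 ≈ 26767.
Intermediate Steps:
n = 10 (n = 1 + 9 = 10)
F(z, x) = -2 + 2*z/x (F(z, x) = (1*z + z)/x + 10/(-5) = (z + z)/x + 10*(-⅕) = (2*z)/x - 2 = 2*z/x - 2 = -2 + 2*z/x)
t(k) = 2*k*(-46 + k) (t(k) = (-46 + k)*(2*k) = 2*k*(-46 + k))
27145 - t(F(9, -10)) = 27145 - 2*(-2 + 2*9/(-10))*(-46 + (-2 + 2*9/(-10))) = 27145 - 2*(-2 + 2*9*(-⅒))*(-46 + (-2 + 2*9*(-⅒))) = 27145 - 2*(-2 - 9/5)*(-46 + (-2 - 9/5)) = 27145 - 2*(-19)*(-46 - 19/5)/5 = 27145 - 2*(-19)*(-249)/(5*5) = 27145 - 1*9462/25 = 27145 - 9462/25 = 669163/25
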